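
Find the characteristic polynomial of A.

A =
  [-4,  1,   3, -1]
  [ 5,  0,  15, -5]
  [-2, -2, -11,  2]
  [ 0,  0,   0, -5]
x^4 + 20*x^3 + 150*x^2 + 500*x + 625

Expanding det(x·I − A) (e.g. by cofactor expansion or by noting that A is similar to its Jordan form J, which has the same characteristic polynomial as A) gives
  χ_A(x) = x^4 + 20*x^3 + 150*x^2 + 500*x + 625
which factors as (x + 5)^4. The eigenvalues (with algebraic multiplicities) are λ = -5 with multiplicity 4.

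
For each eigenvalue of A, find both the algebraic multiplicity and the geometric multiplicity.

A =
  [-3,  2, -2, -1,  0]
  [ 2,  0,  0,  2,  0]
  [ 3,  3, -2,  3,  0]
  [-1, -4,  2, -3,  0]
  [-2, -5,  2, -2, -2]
λ = -2: alg = 5, geom = 3

Step 1 — factor the characteristic polynomial to read off the algebraic multiplicities:
  χ_A(x) = (x + 2)^5

Step 2 — compute geometric multiplicities via the rank-nullity identity g(λ) = n − rank(A − λI):
  rank(A − (-2)·I) = 2, so dim ker(A − (-2)·I) = n − 2 = 3

Summary:
  λ = -2: algebraic multiplicity = 5, geometric multiplicity = 3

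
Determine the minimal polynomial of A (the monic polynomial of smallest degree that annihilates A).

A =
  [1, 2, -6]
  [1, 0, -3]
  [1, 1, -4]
x^2 + 2*x + 1

The characteristic polynomial is χ_A(x) = (x + 1)^3, so the eigenvalues are known. The minimal polynomial is
  m_A(x) = Π_λ (x − λ)^{k_λ}
where k_λ is the size of the *largest* Jordan block for λ (equivalently, the smallest k with (A − λI)^k v = 0 for every generalised eigenvector v of λ).

  λ = -1: largest Jordan block has size 2, contributing (x + 1)^2

So m_A(x) = (x + 1)^2 = x^2 + 2*x + 1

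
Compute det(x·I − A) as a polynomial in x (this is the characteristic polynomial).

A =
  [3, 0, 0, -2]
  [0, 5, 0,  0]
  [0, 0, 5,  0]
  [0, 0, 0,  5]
x^4 - 18*x^3 + 120*x^2 - 350*x + 375

Expanding det(x·I − A) (e.g. by cofactor expansion or by noting that A is similar to its Jordan form J, which has the same characteristic polynomial as A) gives
  χ_A(x) = x^4 - 18*x^3 + 120*x^2 - 350*x + 375
which factors as (x - 5)^3*(x - 3). The eigenvalues (with algebraic multiplicities) are λ = 3 with multiplicity 1, λ = 5 with multiplicity 3.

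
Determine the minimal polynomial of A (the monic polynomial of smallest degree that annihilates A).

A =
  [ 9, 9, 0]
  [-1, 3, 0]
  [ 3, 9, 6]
x^2 - 12*x + 36

The characteristic polynomial is χ_A(x) = (x - 6)^3, so the eigenvalues are known. The minimal polynomial is
  m_A(x) = Π_λ (x − λ)^{k_λ}
where k_λ is the size of the *largest* Jordan block for λ (equivalently, the smallest k with (A − λI)^k v = 0 for every generalised eigenvector v of λ).

  λ = 6: largest Jordan block has size 2, contributing (x − 6)^2

So m_A(x) = (x - 6)^2 = x^2 - 12*x + 36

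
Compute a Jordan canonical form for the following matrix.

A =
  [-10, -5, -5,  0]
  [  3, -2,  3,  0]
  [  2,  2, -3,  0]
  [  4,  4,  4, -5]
J_2(-5) ⊕ J_1(-5) ⊕ J_1(-5)

The characteristic polynomial is
  det(x·I − A) = x^4 + 20*x^3 + 150*x^2 + 500*x + 625 = (x + 5)^4

Eigenvalues and multiplicities (the geometric multiplicity of λ is n − rank(A − λI), which equals the number of Jordan blocks for λ):
  λ = -5: algebraic multiplicity = 4, geometric multiplicity = 3

Determining the block sizes for each eigenvalue:
  λ = -5: 3 blocks summing to 4 forces exactly one block of size 2 and the rest size 1 → block sizes [2, 1, 1]

Assembling the blocks gives a Jordan form
J =
  [-5,  1,  0,  0]
  [ 0, -5,  0,  0]
  [ 0,  0, -5,  0]
  [ 0,  0,  0, -5]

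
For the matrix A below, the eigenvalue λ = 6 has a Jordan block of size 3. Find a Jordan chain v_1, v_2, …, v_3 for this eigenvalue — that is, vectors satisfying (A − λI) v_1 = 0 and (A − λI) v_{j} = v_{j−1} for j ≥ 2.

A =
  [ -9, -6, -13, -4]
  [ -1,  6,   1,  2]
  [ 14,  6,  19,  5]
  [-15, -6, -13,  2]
A Jordan chain for λ = 6 of length 3:
v_1 = (1, -1, -1, 1)ᵀ
v_2 = (3, -1, -4, 3)ᵀ
v_3 = (1, -3, 0, 0)ᵀ

Let N = A − (6)·I. We want v_3 with N^3 v_3 = 0 but N^2 v_3 ≠ 0; then v_{j-1} := N · v_j for j = 3, …, 2.

Pick v_3 = (1, -3, 0, 0)ᵀ.
Then v_2 = N · v_3 = (3, -1, -4, 3)ᵀ.
Then v_1 = N · v_2 = (1, -1, -1, 1)ᵀ.

Sanity check: (A − (6)·I) v_1 = (0, 0, 0, 0)ᵀ = 0. ✓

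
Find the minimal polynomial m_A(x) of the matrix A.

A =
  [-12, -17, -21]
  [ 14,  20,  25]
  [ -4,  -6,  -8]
x^3

The characteristic polynomial is χ_A(x) = x^3, so the eigenvalues are known. The minimal polynomial is
  m_A(x) = Π_λ (x − λ)^{k_λ}
where k_λ is the size of the *largest* Jordan block for λ (equivalently, the smallest k with (A − λI)^k v = 0 for every generalised eigenvector v of λ).

  λ = 0: largest Jordan block has size 3, contributing (x − 0)^3

So m_A(x) = x^3 = x^3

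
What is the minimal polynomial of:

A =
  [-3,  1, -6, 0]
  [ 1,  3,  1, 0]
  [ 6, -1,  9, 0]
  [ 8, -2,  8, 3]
x^3 - 9*x^2 + 27*x - 27

The characteristic polynomial is χ_A(x) = (x - 3)^4, so the eigenvalues are known. The minimal polynomial is
  m_A(x) = Π_λ (x − λ)^{k_λ}
where k_λ is the size of the *largest* Jordan block for λ (equivalently, the smallest k with (A − λI)^k v = 0 for every generalised eigenvector v of λ).

  λ = 3: largest Jordan block has size 3, contributing (x − 3)^3

So m_A(x) = (x - 3)^3 = x^3 - 9*x^2 + 27*x - 27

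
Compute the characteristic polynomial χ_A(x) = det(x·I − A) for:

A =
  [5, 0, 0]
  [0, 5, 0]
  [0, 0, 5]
x^3 - 15*x^2 + 75*x - 125

Expanding det(x·I − A) (e.g. by cofactor expansion or by noting that A is similar to its Jordan form J, which has the same characteristic polynomial as A) gives
  χ_A(x) = x^3 - 15*x^2 + 75*x - 125
which factors as (x - 5)^3. The eigenvalues (with algebraic multiplicities) are λ = 5 with multiplicity 3.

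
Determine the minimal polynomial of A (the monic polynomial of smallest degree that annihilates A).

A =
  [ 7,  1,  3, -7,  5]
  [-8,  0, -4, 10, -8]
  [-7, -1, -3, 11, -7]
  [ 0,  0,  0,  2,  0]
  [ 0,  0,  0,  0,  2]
x^3 - 4*x^2 + 4*x

The characteristic polynomial is χ_A(x) = x*(x - 2)^4, so the eigenvalues are known. The minimal polynomial is
  m_A(x) = Π_λ (x − λ)^{k_λ}
where k_λ is the size of the *largest* Jordan block for λ (equivalently, the smallest k with (A − λI)^k v = 0 for every generalised eigenvector v of λ).

  λ = 0: largest Jordan block has size 1, contributing (x − 0)
  λ = 2: largest Jordan block has size 2, contributing (x − 2)^2

So m_A(x) = x*(x - 2)^2 = x^3 - 4*x^2 + 4*x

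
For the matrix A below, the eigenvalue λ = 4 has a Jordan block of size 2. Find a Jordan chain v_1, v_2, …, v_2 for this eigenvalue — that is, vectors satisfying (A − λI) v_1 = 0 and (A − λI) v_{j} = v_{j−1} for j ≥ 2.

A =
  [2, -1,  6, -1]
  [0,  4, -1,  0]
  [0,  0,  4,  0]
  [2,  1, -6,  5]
A Jordan chain for λ = 4 of length 2:
v_1 = (2, -2, 0, -2)ᵀ
v_2 = (5, 0, 2, 0)ᵀ

Let N = A − (4)·I. We want v_2 with N^2 v_2 = 0 but N^1 v_2 ≠ 0; then v_{j-1} := N · v_j for j = 2, …, 2.

Pick v_2 = (5, 0, 2, 0)ᵀ.
Then v_1 = N · v_2 = (2, -2, 0, -2)ᵀ.

Sanity check: (A − (4)·I) v_1 = (0, 0, 0, 0)ᵀ = 0. ✓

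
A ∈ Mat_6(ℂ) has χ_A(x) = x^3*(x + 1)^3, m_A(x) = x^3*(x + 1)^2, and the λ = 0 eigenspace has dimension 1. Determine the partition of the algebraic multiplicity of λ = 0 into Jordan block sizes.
Block sizes for λ = 0: [3]

Step 1 — from the characteristic polynomial, algebraic multiplicity of λ = 0 is 3. From dim ker(A − (0)·I) = 1, there are exactly 1 Jordan blocks for λ = 0.
Step 2 — from the minimal polynomial, the factor (x − 0)^3 tells us the largest block for λ = 0 has size 3.
Step 3 — with total size 3, 1 blocks, and largest block 3, the block sizes (in nonincreasing order) are [3].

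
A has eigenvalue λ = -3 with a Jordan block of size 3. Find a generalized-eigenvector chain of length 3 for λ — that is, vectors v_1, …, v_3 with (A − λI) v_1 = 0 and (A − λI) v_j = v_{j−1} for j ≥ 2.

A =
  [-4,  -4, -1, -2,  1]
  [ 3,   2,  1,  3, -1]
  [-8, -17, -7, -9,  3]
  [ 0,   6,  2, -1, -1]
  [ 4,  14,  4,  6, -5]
A Jordan chain for λ = -3 of length 3:
v_1 = (1, 0, 1, -2, -2)ᵀ
v_2 = (-1, 3, -8, 0, 4)ᵀ
v_3 = (1, 0, 0, 0, 0)ᵀ

Let N = A − (-3)·I. We want v_3 with N^3 v_3 = 0 but N^2 v_3 ≠ 0; then v_{j-1} := N · v_j for j = 3, …, 2.

Pick v_3 = (1, 0, 0, 0, 0)ᵀ.
Then v_2 = N · v_3 = (-1, 3, -8, 0, 4)ᵀ.
Then v_1 = N · v_2 = (1, 0, 1, -2, -2)ᵀ.

Sanity check: (A − (-3)·I) v_1 = (0, 0, 0, 0, 0)ᵀ = 0. ✓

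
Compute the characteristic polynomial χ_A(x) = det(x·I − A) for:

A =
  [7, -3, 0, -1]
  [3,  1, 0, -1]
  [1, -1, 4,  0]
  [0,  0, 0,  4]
x^4 - 16*x^3 + 96*x^2 - 256*x + 256

Expanding det(x·I − A) (e.g. by cofactor expansion or by noting that A is similar to its Jordan form J, which has the same characteristic polynomial as A) gives
  χ_A(x) = x^4 - 16*x^3 + 96*x^2 - 256*x + 256
which factors as (x - 4)^4. The eigenvalues (with algebraic multiplicities) are λ = 4 with multiplicity 4.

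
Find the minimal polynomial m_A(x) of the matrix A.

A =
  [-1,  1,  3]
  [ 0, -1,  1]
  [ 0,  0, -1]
x^3 + 3*x^2 + 3*x + 1

The characteristic polynomial is χ_A(x) = (x + 1)^3, so the eigenvalues are known. The minimal polynomial is
  m_A(x) = Π_λ (x − λ)^{k_λ}
where k_λ is the size of the *largest* Jordan block for λ (equivalently, the smallest k with (A − λI)^k v = 0 for every generalised eigenvector v of λ).

  λ = -1: largest Jordan block has size 3, contributing (x + 1)^3

So m_A(x) = (x + 1)^3 = x^3 + 3*x^2 + 3*x + 1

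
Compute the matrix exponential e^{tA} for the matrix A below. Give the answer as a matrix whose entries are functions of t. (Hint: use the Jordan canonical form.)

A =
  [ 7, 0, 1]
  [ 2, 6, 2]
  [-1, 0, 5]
e^{tA} =
  [t*exp(6*t) + exp(6*t), 0, t*exp(6*t)]
  [2*t*exp(6*t), exp(6*t), 2*t*exp(6*t)]
  [-t*exp(6*t), 0, -t*exp(6*t) + exp(6*t)]

Strategy: write A = P · J · P⁻¹ where J is a Jordan canonical form, so e^{tA} = P · e^{tJ} · P⁻¹, and e^{tJ} can be computed block-by-block.

A has Jordan form
J =
  [6, 1, 0]
  [0, 6, 0]
  [0, 0, 6]
(up to reordering of blocks).

Per-block formulas:
  For a 2×2 Jordan block J_2(6): exp(t · J_2(6)) = e^(6t)·(I + t·N), where N is the 2×2 nilpotent shift.
  For a 1×1 block at λ = 6: exp(t · [6]) = [e^(6t)].

After assembling e^{tJ} and conjugating by P, we get:

e^{tA} =
  [t*exp(6*t) + exp(6*t), 0, t*exp(6*t)]
  [2*t*exp(6*t), exp(6*t), 2*t*exp(6*t)]
  [-t*exp(6*t), 0, -t*exp(6*t) + exp(6*t)]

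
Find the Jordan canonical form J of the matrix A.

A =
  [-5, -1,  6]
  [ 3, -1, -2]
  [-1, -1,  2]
J_1(-4) ⊕ J_2(0)

The characteristic polynomial is
  det(x·I − A) = x^3 + 4*x^2 = x^2*(x + 4)

Eigenvalues and multiplicities (the geometric multiplicity of λ is n − rank(A − λI), which equals the number of Jordan blocks for λ):
  λ = -4: algebraic multiplicity = 1, geometric multiplicity = 1
  λ = 0: algebraic multiplicity = 2, geometric multiplicity = 1

Determining the block sizes for each eigenvalue:
  λ = -4: one block (gm = 1), so the single block has size am = 1 → block sizes [1]
  λ = 0: one block (gm = 1), so the single block has size am = 2 → block sizes [2]

Assembling the blocks gives a Jordan form
J =
  [-4, 0, 0]
  [ 0, 0, 1]
  [ 0, 0, 0]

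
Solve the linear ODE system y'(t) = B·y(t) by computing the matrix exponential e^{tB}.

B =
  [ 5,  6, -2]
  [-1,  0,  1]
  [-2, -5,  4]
e^{tB} =
  [t^2*exp(3*t) + 2*t*exp(3*t) + exp(3*t), 2*t^2*exp(3*t) + 6*t*exp(3*t), -2*t*exp(3*t)]
  [-t^2*exp(3*t)/2 - t*exp(3*t), -t^2*exp(3*t) - 3*t*exp(3*t) + exp(3*t), t*exp(3*t)]
  [-t^2*exp(3*t)/2 - 2*t*exp(3*t), -t^2*exp(3*t) - 5*t*exp(3*t), t*exp(3*t) + exp(3*t)]

Strategy: write B = P · J · P⁻¹ where J is a Jordan canonical form, so e^{tB} = P · e^{tJ} · P⁻¹, and e^{tJ} can be computed block-by-block.

B has Jordan form
J =
  [3, 1, 0]
  [0, 3, 1]
  [0, 0, 3]
(up to reordering of blocks).

Per-block formulas:
  For a 3×3 Jordan block J_3(3): exp(t · J_3(3)) = e^(3t)·(I + t·N + (t^2/2)·N^2), where N is the 3×3 nilpotent shift.

After assembling e^{tJ} and conjugating by P, we get:

e^{tB} =
  [t^2*exp(3*t) + 2*t*exp(3*t) + exp(3*t), 2*t^2*exp(3*t) + 6*t*exp(3*t), -2*t*exp(3*t)]
  [-t^2*exp(3*t)/2 - t*exp(3*t), -t^2*exp(3*t) - 3*t*exp(3*t) + exp(3*t), t*exp(3*t)]
  [-t^2*exp(3*t)/2 - 2*t*exp(3*t), -t^2*exp(3*t) - 5*t*exp(3*t), t*exp(3*t) + exp(3*t)]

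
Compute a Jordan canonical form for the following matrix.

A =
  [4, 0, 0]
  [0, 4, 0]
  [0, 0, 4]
J_1(4) ⊕ J_1(4) ⊕ J_1(4)

The characteristic polynomial is
  det(x·I − A) = x^3 - 12*x^2 + 48*x - 64 = (x - 4)^3

Eigenvalues and multiplicities (the geometric multiplicity of λ is n − rank(A − λI), which equals the number of Jordan blocks for λ):
  λ = 4: algebraic multiplicity = 3, geometric multiplicity = 3

Determining the block sizes for each eigenvalue:
  λ = 4: gm = am = 3, so every block has size 1 → block sizes [1, 1, 1]

Assembling the blocks gives a Jordan form
J =
  [4, 0, 0]
  [0, 4, 0]
  [0, 0, 4]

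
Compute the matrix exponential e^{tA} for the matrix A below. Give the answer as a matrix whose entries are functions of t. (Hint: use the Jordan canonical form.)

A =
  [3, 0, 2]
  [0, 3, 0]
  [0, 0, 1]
e^{tA} =
  [exp(3*t), 0, exp(3*t) - exp(t)]
  [0, exp(3*t), 0]
  [0, 0, exp(t)]

Strategy: write A = P · J · P⁻¹ where J is a Jordan canonical form, so e^{tA} = P · e^{tJ} · P⁻¹, and e^{tJ} can be computed block-by-block.

A has Jordan form
J =
  [1, 0, 0]
  [0, 3, 0]
  [0, 0, 3]
(up to reordering of blocks).

Per-block formulas:
  For a 1×1 block at λ = 3: exp(t · [3]) = [e^(3t)].
  For a 1×1 block at λ = 1: exp(t · [1]) = [e^(1t)].

After assembling e^{tJ} and conjugating by P, we get:

e^{tA} =
  [exp(3*t), 0, exp(3*t) - exp(t)]
  [0, exp(3*t), 0]
  [0, 0, exp(t)]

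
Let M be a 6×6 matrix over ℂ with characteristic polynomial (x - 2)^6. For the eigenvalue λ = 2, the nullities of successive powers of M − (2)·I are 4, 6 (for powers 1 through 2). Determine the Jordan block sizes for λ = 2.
Block sizes for λ = 2: [2, 2, 1, 1]

From the dimensions of kernels of powers, the number of Jordan blocks of size at least j is d_j − d_{j−1} where d_j = dim ker(N^j) (with d_0 = 0). Computing the differences gives [4, 2].
The number of blocks of size exactly k is (#blocks of size ≥ k) − (#blocks of size ≥ k + 1), so the partition is: 2 block(s) of size 1, 2 block(s) of size 2.
In nonincreasing order the block sizes are [2, 2, 1, 1].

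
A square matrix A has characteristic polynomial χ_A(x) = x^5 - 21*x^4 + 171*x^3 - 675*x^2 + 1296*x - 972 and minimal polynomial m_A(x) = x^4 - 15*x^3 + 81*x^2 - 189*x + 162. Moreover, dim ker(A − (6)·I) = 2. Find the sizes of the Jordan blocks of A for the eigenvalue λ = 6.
Block sizes for λ = 6: [1, 1]

Step 1 — from the characteristic polynomial, algebraic multiplicity of λ = 6 is 2. From dim ker(A − (6)·I) = 2, there are exactly 2 Jordan blocks for λ = 6.
Step 2 — from the minimal polynomial, the factor (x − 6) tells us the largest block for λ = 6 has size 1.
Step 3 — with total size 2, 2 blocks, and largest block 1, the block sizes (in nonincreasing order) are [1, 1].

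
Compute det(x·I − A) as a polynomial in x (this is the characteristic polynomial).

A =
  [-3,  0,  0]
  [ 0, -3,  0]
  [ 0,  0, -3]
x^3 + 9*x^2 + 27*x + 27

Expanding det(x·I − A) (e.g. by cofactor expansion or by noting that A is similar to its Jordan form J, which has the same characteristic polynomial as A) gives
  χ_A(x) = x^3 + 9*x^2 + 27*x + 27
which factors as (x + 3)^3. The eigenvalues (with algebraic multiplicities) are λ = -3 with multiplicity 3.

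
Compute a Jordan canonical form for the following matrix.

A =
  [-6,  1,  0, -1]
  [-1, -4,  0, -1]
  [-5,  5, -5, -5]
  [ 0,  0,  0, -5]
J_2(-5) ⊕ J_1(-5) ⊕ J_1(-5)

The characteristic polynomial is
  det(x·I − A) = x^4 + 20*x^3 + 150*x^2 + 500*x + 625 = (x + 5)^4

Eigenvalues and multiplicities (the geometric multiplicity of λ is n − rank(A − λI), which equals the number of Jordan blocks for λ):
  λ = -5: algebraic multiplicity = 4, geometric multiplicity = 3

Determining the block sizes for each eigenvalue:
  λ = -5: 3 blocks summing to 4 forces exactly one block of size 2 and the rest size 1 → block sizes [2, 1, 1]

Assembling the blocks gives a Jordan form
J =
  [-5,  1,  0,  0]
  [ 0, -5,  0,  0]
  [ 0,  0, -5,  0]
  [ 0,  0,  0, -5]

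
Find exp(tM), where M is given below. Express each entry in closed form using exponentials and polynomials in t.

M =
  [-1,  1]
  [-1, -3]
e^{tM} =
  [t*exp(-2*t) + exp(-2*t), t*exp(-2*t)]
  [-t*exp(-2*t), -t*exp(-2*t) + exp(-2*t)]

Strategy: write M = P · J · P⁻¹ where J is a Jordan canonical form, so e^{tM} = P · e^{tJ} · P⁻¹, and e^{tJ} can be computed block-by-block.

M has Jordan form
J =
  [-2,  1]
  [ 0, -2]
(up to reordering of blocks).

Per-block formulas:
  For a 2×2 Jordan block J_2(-2): exp(t · J_2(-2)) = e^(-2t)·(I + t·N), where N is the 2×2 nilpotent shift.

After assembling e^{tJ} and conjugating by P, we get:

e^{tM} =
  [t*exp(-2*t) + exp(-2*t), t*exp(-2*t)]
  [-t*exp(-2*t), -t*exp(-2*t) + exp(-2*t)]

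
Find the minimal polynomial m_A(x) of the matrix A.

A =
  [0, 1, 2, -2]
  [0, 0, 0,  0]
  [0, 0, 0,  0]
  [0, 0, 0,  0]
x^2

The characteristic polynomial is χ_A(x) = x^4, so the eigenvalues are known. The minimal polynomial is
  m_A(x) = Π_λ (x − λ)^{k_λ}
where k_λ is the size of the *largest* Jordan block for λ (equivalently, the smallest k with (A − λI)^k v = 0 for every generalised eigenvector v of λ).

  λ = 0: largest Jordan block has size 2, contributing (x − 0)^2

So m_A(x) = x^2 = x^2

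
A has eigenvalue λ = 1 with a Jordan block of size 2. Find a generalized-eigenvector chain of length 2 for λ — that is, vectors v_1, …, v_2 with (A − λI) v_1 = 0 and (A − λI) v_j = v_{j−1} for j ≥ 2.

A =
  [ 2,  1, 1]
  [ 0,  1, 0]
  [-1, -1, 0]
A Jordan chain for λ = 1 of length 2:
v_1 = (1, 0, -1)ᵀ
v_2 = (1, 0, 0)ᵀ

Let N = A − (1)·I. We want v_2 with N^2 v_2 = 0 but N^1 v_2 ≠ 0; then v_{j-1} := N · v_j for j = 2, …, 2.

Pick v_2 = (1, 0, 0)ᵀ.
Then v_1 = N · v_2 = (1, 0, -1)ᵀ.

Sanity check: (A − (1)·I) v_1 = (0, 0, 0)ᵀ = 0. ✓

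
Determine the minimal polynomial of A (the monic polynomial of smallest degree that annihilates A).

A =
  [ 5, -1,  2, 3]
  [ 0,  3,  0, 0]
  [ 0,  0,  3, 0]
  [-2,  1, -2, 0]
x^2 - 5*x + 6

The characteristic polynomial is χ_A(x) = (x - 3)^3*(x - 2), so the eigenvalues are known. The minimal polynomial is
  m_A(x) = Π_λ (x − λ)^{k_λ}
where k_λ is the size of the *largest* Jordan block for λ (equivalently, the smallest k with (A − λI)^k v = 0 for every generalised eigenvector v of λ).

  λ = 2: largest Jordan block has size 1, contributing (x − 2)
  λ = 3: largest Jordan block has size 1, contributing (x − 3)

So m_A(x) = (x - 3)*(x - 2) = x^2 - 5*x + 6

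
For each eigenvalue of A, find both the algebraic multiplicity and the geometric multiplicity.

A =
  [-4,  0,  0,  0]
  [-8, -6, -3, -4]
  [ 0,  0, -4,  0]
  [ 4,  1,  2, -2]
λ = -4: alg = 4, geom = 2

Step 1 — factor the characteristic polynomial to read off the algebraic multiplicities:
  χ_A(x) = (x + 4)^4

Step 2 — compute geometric multiplicities via the rank-nullity identity g(λ) = n − rank(A − λI):
  rank(A − (-4)·I) = 2, so dim ker(A − (-4)·I) = n − 2 = 2

Summary:
  λ = -4: algebraic multiplicity = 4, geometric multiplicity = 2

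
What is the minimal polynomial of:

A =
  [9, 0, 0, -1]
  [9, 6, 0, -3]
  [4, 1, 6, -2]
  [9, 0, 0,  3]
x^3 - 18*x^2 + 108*x - 216

The characteristic polynomial is χ_A(x) = (x - 6)^4, so the eigenvalues are known. The minimal polynomial is
  m_A(x) = Π_λ (x − λ)^{k_λ}
where k_λ is the size of the *largest* Jordan block for λ (equivalently, the smallest k with (A − λI)^k v = 0 for every generalised eigenvector v of λ).

  λ = 6: largest Jordan block has size 3, contributing (x − 6)^3

So m_A(x) = (x - 6)^3 = x^3 - 18*x^2 + 108*x - 216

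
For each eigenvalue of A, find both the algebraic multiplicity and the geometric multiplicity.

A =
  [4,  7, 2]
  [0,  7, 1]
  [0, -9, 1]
λ = 4: alg = 3, geom = 1

Step 1 — factor the characteristic polynomial to read off the algebraic multiplicities:
  χ_A(x) = (x - 4)^3

Step 2 — compute geometric multiplicities via the rank-nullity identity g(λ) = n − rank(A − λI):
  rank(A − (4)·I) = 2, so dim ker(A − (4)·I) = n − 2 = 1

Summary:
  λ = 4: algebraic multiplicity = 3, geometric multiplicity = 1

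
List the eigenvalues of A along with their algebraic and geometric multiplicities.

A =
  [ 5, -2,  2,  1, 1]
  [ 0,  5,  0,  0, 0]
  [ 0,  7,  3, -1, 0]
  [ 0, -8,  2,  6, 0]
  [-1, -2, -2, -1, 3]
λ = 4: alg = 3, geom = 2; λ = 5: alg = 2, geom = 1

Step 1 — factor the characteristic polynomial to read off the algebraic multiplicities:
  χ_A(x) = (x - 5)^2*(x - 4)^3

Step 2 — compute geometric multiplicities via the rank-nullity identity g(λ) = n − rank(A − λI):
  rank(A − (4)·I) = 3, so dim ker(A − (4)·I) = n − 3 = 2
  rank(A − (5)·I) = 4, so dim ker(A − (5)·I) = n − 4 = 1

Summary:
  λ = 4: algebraic multiplicity = 3, geometric multiplicity = 2
  λ = 5: algebraic multiplicity = 2, geometric multiplicity = 1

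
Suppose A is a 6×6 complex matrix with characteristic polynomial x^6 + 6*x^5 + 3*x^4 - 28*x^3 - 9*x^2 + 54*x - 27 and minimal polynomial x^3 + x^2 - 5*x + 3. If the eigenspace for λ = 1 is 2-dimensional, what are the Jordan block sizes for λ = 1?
Block sizes for λ = 1: [2, 1]

Step 1 — from the characteristic polynomial, algebraic multiplicity of λ = 1 is 3. From dim ker(A − (1)·I) = 2, there are exactly 2 Jordan blocks for λ = 1.
Step 2 — from the minimal polynomial, the factor (x − 1)^2 tells us the largest block for λ = 1 has size 2.
Step 3 — with total size 3, 2 blocks, and largest block 2, the block sizes (in nonincreasing order) are [2, 1].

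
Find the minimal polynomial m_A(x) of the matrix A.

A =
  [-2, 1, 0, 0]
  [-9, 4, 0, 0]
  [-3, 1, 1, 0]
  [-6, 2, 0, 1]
x^2 - 2*x + 1

The characteristic polynomial is χ_A(x) = (x - 1)^4, so the eigenvalues are known. The minimal polynomial is
  m_A(x) = Π_λ (x − λ)^{k_λ}
where k_λ is the size of the *largest* Jordan block for λ (equivalently, the smallest k with (A − λI)^k v = 0 for every generalised eigenvector v of λ).

  λ = 1: largest Jordan block has size 2, contributing (x − 1)^2

So m_A(x) = (x - 1)^2 = x^2 - 2*x + 1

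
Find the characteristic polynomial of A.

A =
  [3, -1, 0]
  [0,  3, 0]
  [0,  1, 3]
x^3 - 9*x^2 + 27*x - 27

Expanding det(x·I − A) (e.g. by cofactor expansion or by noting that A is similar to its Jordan form J, which has the same characteristic polynomial as A) gives
  χ_A(x) = x^3 - 9*x^2 + 27*x - 27
which factors as (x - 3)^3. The eigenvalues (with algebraic multiplicities) are λ = 3 with multiplicity 3.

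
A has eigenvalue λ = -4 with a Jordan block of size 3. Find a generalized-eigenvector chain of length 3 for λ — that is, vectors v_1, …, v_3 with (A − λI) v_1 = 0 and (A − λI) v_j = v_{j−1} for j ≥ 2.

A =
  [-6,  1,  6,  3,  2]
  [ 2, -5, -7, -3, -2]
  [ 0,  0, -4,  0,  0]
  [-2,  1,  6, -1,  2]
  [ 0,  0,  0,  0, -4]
A Jordan chain for λ = -4 of length 3:
v_1 = (-1, 1, 0, -1, 0)ᵀ
v_2 = (6, -7, 0, 6, 0)ᵀ
v_3 = (0, 0, 1, 0, 0)ᵀ

Let N = A − (-4)·I. We want v_3 with N^3 v_3 = 0 but N^2 v_3 ≠ 0; then v_{j-1} := N · v_j for j = 3, …, 2.

Pick v_3 = (0, 0, 1, 0, 0)ᵀ.
Then v_2 = N · v_3 = (6, -7, 0, 6, 0)ᵀ.
Then v_1 = N · v_2 = (-1, 1, 0, -1, 0)ᵀ.

Sanity check: (A − (-4)·I) v_1 = (0, 0, 0, 0, 0)ᵀ = 0. ✓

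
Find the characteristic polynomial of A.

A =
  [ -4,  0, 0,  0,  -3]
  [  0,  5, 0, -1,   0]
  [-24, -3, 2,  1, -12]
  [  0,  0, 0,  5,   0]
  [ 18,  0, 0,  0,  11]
x^5 - 19*x^4 + 139*x^3 - 485*x^2 + 800*x - 500

Expanding det(x·I − A) (e.g. by cofactor expansion or by noting that A is similar to its Jordan form J, which has the same characteristic polynomial as A) gives
  χ_A(x) = x^5 - 19*x^4 + 139*x^3 - 485*x^2 + 800*x - 500
which factors as (x - 5)^3*(x - 2)^2. The eigenvalues (with algebraic multiplicities) are λ = 2 with multiplicity 2, λ = 5 with multiplicity 3.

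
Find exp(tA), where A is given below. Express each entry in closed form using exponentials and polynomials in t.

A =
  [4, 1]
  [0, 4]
e^{tA} =
  [exp(4*t), t*exp(4*t)]
  [0, exp(4*t)]

Strategy: write A = P · J · P⁻¹ where J is a Jordan canonical form, so e^{tA} = P · e^{tJ} · P⁻¹, and e^{tJ} can be computed block-by-block.

A has Jordan form
J =
  [4, 1]
  [0, 4]
(up to reordering of blocks).

Per-block formulas:
  For a 2×2 Jordan block J_2(4): exp(t · J_2(4)) = e^(4t)·(I + t·N), where N is the 2×2 nilpotent shift.

After assembling e^{tJ} and conjugating by P, we get:

e^{tA} =
  [exp(4*t), t*exp(4*t)]
  [0, exp(4*t)]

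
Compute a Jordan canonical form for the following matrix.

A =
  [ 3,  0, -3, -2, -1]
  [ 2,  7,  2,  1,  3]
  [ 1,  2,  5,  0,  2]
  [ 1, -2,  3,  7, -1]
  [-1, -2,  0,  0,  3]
J_3(5) ⊕ J_2(5)

The characteristic polynomial is
  det(x·I − A) = x^5 - 25*x^4 + 250*x^3 - 1250*x^2 + 3125*x - 3125 = (x - 5)^5

Eigenvalues and multiplicities (the geometric multiplicity of λ is n − rank(A − λI), which equals the number of Jordan blocks for λ):
  λ = 5: algebraic multiplicity = 5, geometric multiplicity = 2

Determining the block sizes for each eigenvalue:
  λ = 5: with am = 5 and gm = 2, the partition is not yet determined (e.g. several partitions of 5 into 2 parts exist). Let N = A − (5)·I. Computing rank(N^1) = 3, rank(N^2) = 1, rank(N^3) = 0; the number of blocks of size ≥ j is rank(N^{j−1}) − rank(N^j), giving [2, 2, 1]. So we have 1 block(s) of size 3, 1 block(s) of size 2 → block sizes [3, 2]

Assembling the blocks gives a Jordan form
J =
  [5, 1, 0, 0, 0]
  [0, 5, 1, 0, 0]
  [0, 0, 5, 0, 0]
  [0, 0, 0, 5, 1]
  [0, 0, 0, 0, 5]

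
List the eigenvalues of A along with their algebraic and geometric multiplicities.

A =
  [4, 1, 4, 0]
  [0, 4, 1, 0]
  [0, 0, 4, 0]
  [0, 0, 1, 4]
λ = 4: alg = 4, geom = 2

Step 1 — factor the characteristic polynomial to read off the algebraic multiplicities:
  χ_A(x) = (x - 4)^4

Step 2 — compute geometric multiplicities via the rank-nullity identity g(λ) = n − rank(A − λI):
  rank(A − (4)·I) = 2, so dim ker(A − (4)·I) = n − 2 = 2

Summary:
  λ = 4: algebraic multiplicity = 4, geometric multiplicity = 2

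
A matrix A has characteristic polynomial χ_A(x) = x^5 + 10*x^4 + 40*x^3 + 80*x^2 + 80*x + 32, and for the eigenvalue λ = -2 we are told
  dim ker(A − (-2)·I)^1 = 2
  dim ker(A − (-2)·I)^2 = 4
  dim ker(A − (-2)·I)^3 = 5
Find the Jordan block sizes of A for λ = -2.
Block sizes for λ = -2: [3, 2]

From the dimensions of kernels of powers, the number of Jordan blocks of size at least j is d_j − d_{j−1} where d_j = dim ker(N^j) (with d_0 = 0). Computing the differences gives [2, 2, 1].
The number of blocks of size exactly k is (#blocks of size ≥ k) − (#blocks of size ≥ k + 1), so the partition is: 1 block(s) of size 2, 1 block(s) of size 3.
In nonincreasing order the block sizes are [3, 2].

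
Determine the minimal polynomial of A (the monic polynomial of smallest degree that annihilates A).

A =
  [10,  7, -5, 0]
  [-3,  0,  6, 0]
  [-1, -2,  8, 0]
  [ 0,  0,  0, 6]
x^3 - 18*x^2 + 108*x - 216

The characteristic polynomial is χ_A(x) = (x - 6)^4, so the eigenvalues are known. The minimal polynomial is
  m_A(x) = Π_λ (x − λ)^{k_λ}
where k_λ is the size of the *largest* Jordan block for λ (equivalently, the smallest k with (A − λI)^k v = 0 for every generalised eigenvector v of λ).

  λ = 6: largest Jordan block has size 3, contributing (x − 6)^3

So m_A(x) = (x - 6)^3 = x^3 - 18*x^2 + 108*x - 216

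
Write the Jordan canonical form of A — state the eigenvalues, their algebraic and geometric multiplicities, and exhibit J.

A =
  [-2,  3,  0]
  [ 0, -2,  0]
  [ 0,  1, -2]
J_2(-2) ⊕ J_1(-2)

The characteristic polynomial is
  det(x·I − A) = x^3 + 6*x^2 + 12*x + 8 = (x + 2)^3

Eigenvalues and multiplicities (the geometric multiplicity of λ is n − rank(A − λI), which equals the number of Jordan blocks for λ):
  λ = -2: algebraic multiplicity = 3, geometric multiplicity = 2

Determining the block sizes for each eigenvalue:
  λ = -2: 2 blocks summing to 3 forces exactly one block of size 2 and the rest size 1 → block sizes [2, 1]

Assembling the blocks gives a Jordan form
J =
  [-2,  1,  0]
  [ 0, -2,  0]
  [ 0,  0, -2]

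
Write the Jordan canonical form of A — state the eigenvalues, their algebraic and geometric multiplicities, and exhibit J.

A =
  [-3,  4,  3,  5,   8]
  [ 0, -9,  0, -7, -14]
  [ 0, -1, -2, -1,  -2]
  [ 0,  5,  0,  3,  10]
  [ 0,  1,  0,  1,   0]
J_1(-3) ⊕ J_2(-2) ⊕ J_1(-2) ⊕ J_1(-2)

The characteristic polynomial is
  det(x·I − A) = x^5 + 11*x^4 + 48*x^3 + 104*x^2 + 112*x + 48 = (x + 2)^4*(x + 3)

Eigenvalues and multiplicities (the geometric multiplicity of λ is n − rank(A − λI), which equals the number of Jordan blocks for λ):
  λ = -3: algebraic multiplicity = 1, geometric multiplicity = 1
  λ = -2: algebraic multiplicity = 4, geometric multiplicity = 3

Determining the block sizes for each eigenvalue:
  λ = -3: one block (gm = 1), so the single block has size am = 1 → block sizes [1]
  λ = -2: 3 blocks summing to 4 forces exactly one block of size 2 and the rest size 1 → block sizes [2, 1, 1]

Assembling the blocks gives a Jordan form
J =
  [-3,  0,  0,  0,  0]
  [ 0, -2,  1,  0,  0]
  [ 0,  0, -2,  0,  0]
  [ 0,  0,  0, -2,  0]
  [ 0,  0,  0,  0, -2]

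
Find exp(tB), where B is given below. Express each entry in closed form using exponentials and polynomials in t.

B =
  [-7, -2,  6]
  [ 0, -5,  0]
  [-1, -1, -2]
e^{tB} =
  [-2*exp(-4*t) + 3*exp(-5*t), -2*exp(-4*t) + 2*exp(-5*t), 6*exp(-4*t) - 6*exp(-5*t)]
  [0, exp(-5*t), 0]
  [-exp(-4*t) + exp(-5*t), -exp(-4*t) + exp(-5*t), 3*exp(-4*t) - 2*exp(-5*t)]

Strategy: write B = P · J · P⁻¹ where J is a Jordan canonical form, so e^{tB} = P · e^{tJ} · P⁻¹, and e^{tJ} can be computed block-by-block.

B has Jordan form
J =
  [-5,  0,  0]
  [ 0, -5,  0]
  [ 0,  0, -4]
(up to reordering of blocks).

Per-block formulas:
  For a 1×1 block at λ = -4: exp(t · [-4]) = [e^(-4t)].
  For a 1×1 block at λ = -5: exp(t · [-5]) = [e^(-5t)].

After assembling e^{tJ} and conjugating by P, we get:

e^{tB} =
  [-2*exp(-4*t) + 3*exp(-5*t), -2*exp(-4*t) + 2*exp(-5*t), 6*exp(-4*t) - 6*exp(-5*t)]
  [0, exp(-5*t), 0]
  [-exp(-4*t) + exp(-5*t), -exp(-4*t) + exp(-5*t), 3*exp(-4*t) - 2*exp(-5*t)]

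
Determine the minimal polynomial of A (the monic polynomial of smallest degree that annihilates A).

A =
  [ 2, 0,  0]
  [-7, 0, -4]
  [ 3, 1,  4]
x^3 - 6*x^2 + 12*x - 8

The characteristic polynomial is χ_A(x) = (x - 2)^3, so the eigenvalues are known. The minimal polynomial is
  m_A(x) = Π_λ (x − λ)^{k_λ}
where k_λ is the size of the *largest* Jordan block for λ (equivalently, the smallest k with (A − λI)^k v = 0 for every generalised eigenvector v of λ).

  λ = 2: largest Jordan block has size 3, contributing (x − 2)^3

So m_A(x) = (x - 2)^3 = x^3 - 6*x^2 + 12*x - 8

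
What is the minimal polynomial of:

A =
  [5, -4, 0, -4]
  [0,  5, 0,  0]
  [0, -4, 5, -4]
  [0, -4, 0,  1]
x^2 - 6*x + 5

The characteristic polynomial is χ_A(x) = (x - 5)^3*(x - 1), so the eigenvalues are known. The minimal polynomial is
  m_A(x) = Π_λ (x − λ)^{k_λ}
where k_λ is the size of the *largest* Jordan block for λ (equivalently, the smallest k with (A − λI)^k v = 0 for every generalised eigenvector v of λ).

  λ = 1: largest Jordan block has size 1, contributing (x − 1)
  λ = 5: largest Jordan block has size 1, contributing (x − 5)

So m_A(x) = (x - 5)*(x - 1) = x^2 - 6*x + 5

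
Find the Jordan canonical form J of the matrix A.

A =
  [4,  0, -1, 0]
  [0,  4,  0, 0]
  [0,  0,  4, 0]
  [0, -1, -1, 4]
J_2(4) ⊕ J_2(4)

The characteristic polynomial is
  det(x·I − A) = x^4 - 16*x^3 + 96*x^2 - 256*x + 256 = (x - 4)^4

Eigenvalues and multiplicities (the geometric multiplicity of λ is n − rank(A − λI), which equals the number of Jordan blocks for λ):
  λ = 4: algebraic multiplicity = 4, geometric multiplicity = 2

Determining the block sizes for each eigenvalue:
  λ = 4: with am = 4 and gm = 2, the partition is not yet determined (e.g. several partitions of 4 into 2 parts exist). Let N = A − (4)·I. Computing rank(N^1) = 2, rank(N^2) = 0; the number of blocks of size ≥ j is rank(N^{j−1}) − rank(N^j), giving [2, 2]. So we have 2 block(s) of size 2 → block sizes [2, 2]

Assembling the blocks gives a Jordan form
J =
  [4, 1, 0, 0]
  [0, 4, 0, 0]
  [0, 0, 4, 1]
  [0, 0, 0, 4]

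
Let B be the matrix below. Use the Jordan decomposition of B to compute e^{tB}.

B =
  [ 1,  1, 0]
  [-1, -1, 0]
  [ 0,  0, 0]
e^{tB} =
  [t + 1, t, 0]
  [-t, 1 - t, 0]
  [0, 0, 1]

Strategy: write B = P · J · P⁻¹ where J is a Jordan canonical form, so e^{tB} = P · e^{tJ} · P⁻¹, and e^{tJ} can be computed block-by-block.

B has Jordan form
J =
  [0, 1, 0]
  [0, 0, 0]
  [0, 0, 0]
(up to reordering of blocks).

Per-block formulas:
  For a 2×2 Jordan block J_2(0): exp(t · J_2(0)) = e^(0t)·(I + t·N), where N is the 2×2 nilpotent shift.
  For a 1×1 block at λ = 0: exp(t · [0]) = [e^(0t)].

After assembling e^{tJ} and conjugating by P, we get:

e^{tB} =
  [t + 1, t, 0]
  [-t, 1 - t, 0]
  [0, 0, 1]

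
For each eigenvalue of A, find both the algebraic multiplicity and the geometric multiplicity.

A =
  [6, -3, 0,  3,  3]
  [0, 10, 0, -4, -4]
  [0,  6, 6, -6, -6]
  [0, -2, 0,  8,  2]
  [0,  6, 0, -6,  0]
λ = 6: alg = 5, geom = 4

Step 1 — factor the characteristic polynomial to read off the algebraic multiplicities:
  χ_A(x) = (x - 6)^5

Step 2 — compute geometric multiplicities via the rank-nullity identity g(λ) = n − rank(A − λI):
  rank(A − (6)·I) = 1, so dim ker(A − (6)·I) = n − 1 = 4

Summary:
  λ = 6: algebraic multiplicity = 5, geometric multiplicity = 4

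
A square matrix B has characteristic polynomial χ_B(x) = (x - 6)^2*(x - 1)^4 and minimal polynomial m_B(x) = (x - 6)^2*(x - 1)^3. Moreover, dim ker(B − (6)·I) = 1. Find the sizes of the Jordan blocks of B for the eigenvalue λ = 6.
Block sizes for λ = 6: [2]

Step 1 — from the characteristic polynomial, algebraic multiplicity of λ = 6 is 2. From dim ker(B − (6)·I) = 1, there are exactly 1 Jordan blocks for λ = 6.
Step 2 — from the minimal polynomial, the factor (x − 6)^2 tells us the largest block for λ = 6 has size 2.
Step 3 — with total size 2, 1 blocks, and largest block 2, the block sizes (in nonincreasing order) are [2].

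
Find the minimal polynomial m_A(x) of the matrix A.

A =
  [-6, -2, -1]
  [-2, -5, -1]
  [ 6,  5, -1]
x^3 + 12*x^2 + 48*x + 64

The characteristic polynomial is χ_A(x) = (x + 4)^3, so the eigenvalues are known. The minimal polynomial is
  m_A(x) = Π_λ (x − λ)^{k_λ}
where k_λ is the size of the *largest* Jordan block for λ (equivalently, the smallest k with (A − λI)^k v = 0 for every generalised eigenvector v of λ).

  λ = -4: largest Jordan block has size 3, contributing (x + 4)^3

So m_A(x) = (x + 4)^3 = x^3 + 12*x^2 + 48*x + 64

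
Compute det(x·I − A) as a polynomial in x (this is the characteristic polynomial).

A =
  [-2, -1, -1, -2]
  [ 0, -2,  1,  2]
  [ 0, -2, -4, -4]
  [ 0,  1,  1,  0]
x^4 + 8*x^3 + 24*x^2 + 32*x + 16

Expanding det(x·I − A) (e.g. by cofactor expansion or by noting that A is similar to its Jordan form J, which has the same characteristic polynomial as A) gives
  χ_A(x) = x^4 + 8*x^3 + 24*x^2 + 32*x + 16
which factors as (x + 2)^4. The eigenvalues (with algebraic multiplicities) are λ = -2 with multiplicity 4.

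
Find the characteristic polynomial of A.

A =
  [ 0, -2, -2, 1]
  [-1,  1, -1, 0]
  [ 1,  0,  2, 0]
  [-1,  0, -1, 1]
x^4 - 4*x^3 + 6*x^2 - 4*x + 1

Expanding det(x·I − A) (e.g. by cofactor expansion or by noting that A is similar to its Jordan form J, which has the same characteristic polynomial as A) gives
  χ_A(x) = x^4 - 4*x^3 + 6*x^2 - 4*x + 1
which factors as (x - 1)^4. The eigenvalues (with algebraic multiplicities) are λ = 1 with multiplicity 4.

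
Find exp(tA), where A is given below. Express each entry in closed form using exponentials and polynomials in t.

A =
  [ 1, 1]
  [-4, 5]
e^{tA} =
  [-2*t*exp(3*t) + exp(3*t), t*exp(3*t)]
  [-4*t*exp(3*t), 2*t*exp(3*t) + exp(3*t)]

Strategy: write A = P · J · P⁻¹ where J is a Jordan canonical form, so e^{tA} = P · e^{tJ} · P⁻¹, and e^{tJ} can be computed block-by-block.

A has Jordan form
J =
  [3, 1]
  [0, 3]
(up to reordering of blocks).

Per-block formulas:
  For a 2×2 Jordan block J_2(3): exp(t · J_2(3)) = e^(3t)·(I + t·N), where N is the 2×2 nilpotent shift.

After assembling e^{tJ} and conjugating by P, we get:

e^{tA} =
  [-2*t*exp(3*t) + exp(3*t), t*exp(3*t)]
  [-4*t*exp(3*t), 2*t*exp(3*t) + exp(3*t)]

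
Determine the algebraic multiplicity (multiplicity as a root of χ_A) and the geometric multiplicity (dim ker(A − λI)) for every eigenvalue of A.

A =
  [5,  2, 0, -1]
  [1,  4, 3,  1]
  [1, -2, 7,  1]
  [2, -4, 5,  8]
λ = 6: alg = 4, geom = 2

Step 1 — factor the characteristic polynomial to read off the algebraic multiplicities:
  χ_A(x) = (x - 6)^4

Step 2 — compute geometric multiplicities via the rank-nullity identity g(λ) = n − rank(A − λI):
  rank(A − (6)·I) = 2, so dim ker(A − (6)·I) = n − 2 = 2

Summary:
  λ = 6: algebraic multiplicity = 4, geometric multiplicity = 2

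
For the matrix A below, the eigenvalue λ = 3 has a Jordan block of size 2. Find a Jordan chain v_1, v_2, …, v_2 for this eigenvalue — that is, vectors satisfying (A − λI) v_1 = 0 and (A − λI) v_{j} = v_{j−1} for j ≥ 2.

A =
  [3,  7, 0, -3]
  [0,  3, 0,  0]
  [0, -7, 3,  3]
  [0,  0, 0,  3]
A Jordan chain for λ = 3 of length 2:
v_1 = (7, 0, -7, 0)ᵀ
v_2 = (0, 1, 0, 0)ᵀ

Let N = A − (3)·I. We want v_2 with N^2 v_2 = 0 but N^1 v_2 ≠ 0; then v_{j-1} := N · v_j for j = 2, …, 2.

Pick v_2 = (0, 1, 0, 0)ᵀ.
Then v_1 = N · v_2 = (7, 0, -7, 0)ᵀ.

Sanity check: (A − (3)·I) v_1 = (0, 0, 0, 0)ᵀ = 0. ✓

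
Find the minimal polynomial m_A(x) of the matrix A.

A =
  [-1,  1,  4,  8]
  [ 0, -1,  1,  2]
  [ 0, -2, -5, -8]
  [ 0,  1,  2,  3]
x^3 + 3*x^2 + 3*x + 1

The characteristic polynomial is χ_A(x) = (x + 1)^4, so the eigenvalues are known. The minimal polynomial is
  m_A(x) = Π_λ (x − λ)^{k_λ}
where k_λ is the size of the *largest* Jordan block for λ (equivalently, the smallest k with (A − λI)^k v = 0 for every generalised eigenvector v of λ).

  λ = -1: largest Jordan block has size 3, contributing (x + 1)^3

So m_A(x) = (x + 1)^3 = x^3 + 3*x^2 + 3*x + 1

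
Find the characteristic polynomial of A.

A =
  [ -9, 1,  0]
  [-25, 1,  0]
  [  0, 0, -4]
x^3 + 12*x^2 + 48*x + 64

Expanding det(x·I − A) (e.g. by cofactor expansion or by noting that A is similar to its Jordan form J, which has the same characteristic polynomial as A) gives
  χ_A(x) = x^3 + 12*x^2 + 48*x + 64
which factors as (x + 4)^3. The eigenvalues (with algebraic multiplicities) are λ = -4 with multiplicity 3.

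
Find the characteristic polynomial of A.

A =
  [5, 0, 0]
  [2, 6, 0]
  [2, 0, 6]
x^3 - 17*x^2 + 96*x - 180

Expanding det(x·I − A) (e.g. by cofactor expansion or by noting that A is similar to its Jordan form J, which has the same characteristic polynomial as A) gives
  χ_A(x) = x^3 - 17*x^2 + 96*x - 180
which factors as (x - 6)^2*(x - 5). The eigenvalues (with algebraic multiplicities) are λ = 5 with multiplicity 1, λ = 6 with multiplicity 2.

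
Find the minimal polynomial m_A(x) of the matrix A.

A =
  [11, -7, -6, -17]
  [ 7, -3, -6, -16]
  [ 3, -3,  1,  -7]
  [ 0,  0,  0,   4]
x^4 - 13*x^3 + 60*x^2 - 112*x + 64

The characteristic polynomial is χ_A(x) = (x - 4)^3*(x - 1), so the eigenvalues are known. The minimal polynomial is
  m_A(x) = Π_λ (x − λ)^{k_λ}
where k_λ is the size of the *largest* Jordan block for λ (equivalently, the smallest k with (A − λI)^k v = 0 for every generalised eigenvector v of λ).

  λ = 1: largest Jordan block has size 1, contributing (x − 1)
  λ = 4: largest Jordan block has size 3, contributing (x − 4)^3

So m_A(x) = (x - 4)^3*(x - 1) = x^4 - 13*x^3 + 60*x^2 - 112*x + 64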